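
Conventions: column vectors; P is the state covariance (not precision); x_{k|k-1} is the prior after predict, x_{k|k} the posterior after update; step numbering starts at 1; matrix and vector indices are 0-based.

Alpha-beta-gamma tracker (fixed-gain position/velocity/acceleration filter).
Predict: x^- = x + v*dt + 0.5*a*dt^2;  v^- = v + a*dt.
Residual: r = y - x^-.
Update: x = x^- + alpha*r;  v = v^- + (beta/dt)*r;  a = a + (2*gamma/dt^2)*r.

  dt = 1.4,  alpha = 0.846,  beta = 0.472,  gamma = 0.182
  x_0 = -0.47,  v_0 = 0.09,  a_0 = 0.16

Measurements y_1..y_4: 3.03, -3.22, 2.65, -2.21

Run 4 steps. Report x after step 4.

x_post = -1.4587

step 1: x_pred=-0.1872  r=3.2172  x^+=2.5346  v^+=1.3987  a^+=0.7575
step 2: x_pred=5.2350  r=-8.4550  x^+=-1.9179  v^+=-0.3914  a^+=-0.8127
step 3: x_pred=-3.2624  r=5.9124  x^+=1.7395  v^+=0.4641  a^+=0.2853
step 4: x_pred=2.6688  r=-4.8788  x^+=-1.4587  v^+=-0.7814  a^+=-0.6208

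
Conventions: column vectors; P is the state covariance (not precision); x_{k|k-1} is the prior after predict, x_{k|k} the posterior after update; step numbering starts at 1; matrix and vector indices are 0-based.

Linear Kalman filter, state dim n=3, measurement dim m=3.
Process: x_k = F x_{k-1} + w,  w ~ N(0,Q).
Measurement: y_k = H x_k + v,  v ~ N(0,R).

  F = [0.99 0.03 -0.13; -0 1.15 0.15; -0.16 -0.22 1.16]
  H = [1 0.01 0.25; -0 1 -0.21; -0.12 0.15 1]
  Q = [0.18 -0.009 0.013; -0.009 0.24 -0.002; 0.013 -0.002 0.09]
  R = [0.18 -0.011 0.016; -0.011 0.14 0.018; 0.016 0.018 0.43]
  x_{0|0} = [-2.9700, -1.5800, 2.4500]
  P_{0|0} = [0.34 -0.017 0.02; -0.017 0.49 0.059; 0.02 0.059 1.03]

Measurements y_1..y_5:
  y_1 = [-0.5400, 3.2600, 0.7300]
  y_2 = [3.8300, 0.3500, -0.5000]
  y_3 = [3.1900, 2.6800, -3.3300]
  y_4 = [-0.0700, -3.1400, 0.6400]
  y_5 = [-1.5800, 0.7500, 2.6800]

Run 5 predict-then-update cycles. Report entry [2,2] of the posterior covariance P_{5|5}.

P_post[2,2] = 0.1796

step 1: x^-=[-3.3062, -1.4495, 3.6648]  P^-=[0.5245 -0.0371 -0.1685; -0.0371 0.9316 0.1327; -0.1685 0.1327 1.4697]  S=[0.7121 -0.0477 0.1592; -0.0477 1.0807 -0.0222; 0.1592 -0.0222 2.0097]  K=[0.7176 0.0265 -0.1745; 0.0315 0.8406 0.1445; 0.1059 -0.1429 0.7413]  nu=[1.8645, 5.4791, -3.1141]  x^+=[-1.2797, 2.7649, 0.7707]  P^+=[0.1373 -0.0166 -0.0441; -0.0166 0.1317 0.0560; -0.0441 0.0560 0.3042]
step 2: x^-=[-1.2842, 3.2953, 0.4905]  P^-=[0.3297 -0.0440 -0.0998; -0.0440 0.4404 0.0946; -0.0998 0.0946 0.4958]  S=[0.4905 -0.0322 0.0022; -0.0322 0.5625 0.0743; 0.0022 0.0743 0.9944]  K=[0.6221 0.0144 -0.1492; 0.0152 0.7336 0.1120; 0.0432 -0.0846 0.5311]  nu=[4.9586, -2.8423, -1.6389]  x^+=[2.0044, 1.1019, 0.0749]  P^+=[0.1189 -0.0154 -0.0374; -0.0154 0.1135 0.0427; -0.0374 0.0427 0.2167]
step 3: x^-=[2.0077, 1.2785, -0.4763]  P^-=[0.3087 -0.0385 -0.0768; -0.0385 0.4098 0.0663; -0.0768 0.0663 0.3811]  S=[0.4737 -0.0329 -0.0023; -0.0329 0.5387 0.0663; -0.0023 0.0663 0.8644]  K=[0.6105 0.0126 -0.1378; 0.0130 0.7235 0.0977; 0.0369 -0.0810 0.4693]  nu=[1.2886, 1.3015, -2.8046]  x^+=[3.1973, 1.9630, -1.8503]  P^+=[0.1160 -0.0144 -0.0332; -0.0144 0.1107 0.0369; -0.0332 0.0369 0.1914]
step 4: x^-=[3.4647, 1.9799, -3.0898]  P^-=[0.3044 -0.0356 -0.0682; -0.0356 0.4034 0.0548; -0.0682 0.0548 0.3484]  S=[0.4717 -0.0329 -0.0017; -0.0329 0.5357 0.0609; -0.0017 0.0609 0.8259]  K=[0.6089 0.0129 -0.1330; 0.0129 0.7219 0.0915; 0.0370 -0.0830 0.4479]  nu=[-2.7821, -5.7687, 3.8486]  x^+=[1.1846, -1.8680, -0.9903]  P^+=[0.1153 -0.0139 -0.0313; -0.0139 0.1098 0.0344; -0.0313 0.0344 0.1828]
step 5: x^-=[1.2455, -2.2967, -0.9273]  P^-=[0.3032 -0.0342 -0.0649; -0.0342 0.4012 0.0501; -0.0649 0.0501 0.3373]  S=[0.4714 -0.0328 -0.0011; -0.0328 0.5350 0.0583; -0.0011 0.0583 0.8125]  K=[0.6086 0.0132 -0.1311; 0.0130 0.7213 0.0890; 0.0374 -0.0844 0.4400]  nu=[-2.5707, 2.8520, 4.1013]  x^+=[-0.8188, 0.0919, 0.5404]  P^+=[0.1151 -0.0136 -0.0305; -0.0136 0.1095 0.0334; -0.0305 0.0334 0.1796]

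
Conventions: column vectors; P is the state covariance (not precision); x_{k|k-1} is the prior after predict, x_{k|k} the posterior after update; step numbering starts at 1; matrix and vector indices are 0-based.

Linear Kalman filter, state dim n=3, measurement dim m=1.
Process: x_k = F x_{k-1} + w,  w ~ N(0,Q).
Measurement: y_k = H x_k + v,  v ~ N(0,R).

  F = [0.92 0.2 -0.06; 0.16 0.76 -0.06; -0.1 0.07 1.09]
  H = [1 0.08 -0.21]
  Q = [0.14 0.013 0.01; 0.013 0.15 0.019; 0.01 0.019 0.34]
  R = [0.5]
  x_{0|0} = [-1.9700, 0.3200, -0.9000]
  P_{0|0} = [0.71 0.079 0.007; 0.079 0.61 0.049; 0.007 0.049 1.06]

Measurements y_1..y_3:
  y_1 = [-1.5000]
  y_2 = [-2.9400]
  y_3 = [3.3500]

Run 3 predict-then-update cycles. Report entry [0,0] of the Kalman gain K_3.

K[0,0] = 0.3811

step 1: x^-=[-1.6944, -0.0180, -0.7616]  P^-=[0.7963 0.2685 -0.0951; 0.2685 0.5389 0.0073; -0.0951 0.0073 1.6143]  S=[1.4536]  K=[0.5763; 0.2134; -0.2982]  nu=[0.0359]  x^+=[-1.6737, -0.0103, -0.7723]  P^+=[0.3135 0.0898 0.1548; 0.0898 0.4728 0.0998; 0.1548 0.0998 1.4850]
step 2: x^-=[-1.4955, -0.2293, -0.6752]  P^-=[0.4432 0.1862 0.0721; 0.1862 0.4462 0.0464; 0.0721 0.0464 2.0901]  S=[1.0361]  K=[0.4275; 0.2048; -0.3504]  nu=[-1.5679]  x^+=[-2.1658, -0.5504, -0.1257]  P^+=[0.2538 0.0955 0.2273; 0.0955 0.4028 0.1207; 0.2273 0.1207 1.9628]
step 3: x^-=[-2.0950, -0.7573, 0.0410]  P^-=[0.3852 0.1668 0.1233; 0.1668 0.4041 0.0423; 0.1233 0.0423 2.6441]  S=[0.9779]  K=[0.3811; 0.1946; -0.4383]  nu=[5.5142]  x^+=[0.0063, 0.3156, -2.3758]  P^+=[0.2432 0.0943 0.2866; 0.0943 0.3670 0.1257; 0.2866 0.1257 2.4562]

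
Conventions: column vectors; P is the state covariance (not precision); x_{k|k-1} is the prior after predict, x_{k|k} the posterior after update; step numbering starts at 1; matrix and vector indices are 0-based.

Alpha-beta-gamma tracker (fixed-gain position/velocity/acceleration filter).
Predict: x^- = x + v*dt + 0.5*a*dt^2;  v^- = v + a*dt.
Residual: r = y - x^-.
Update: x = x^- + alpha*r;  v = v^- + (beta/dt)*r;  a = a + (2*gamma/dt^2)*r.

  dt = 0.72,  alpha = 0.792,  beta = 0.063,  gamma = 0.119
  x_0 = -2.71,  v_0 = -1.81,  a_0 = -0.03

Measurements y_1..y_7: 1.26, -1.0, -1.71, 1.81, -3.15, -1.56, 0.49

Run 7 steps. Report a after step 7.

step 1: x_pred=-4.0210  r=5.2810  x^+=0.1616  v^+=-1.3695  a^+=2.3945
step 2: x_pred=-0.2038  r=-0.7962  x^+=-0.8344  v^+=0.2849  a^+=2.0290
step 3: x_pred=-0.1034  r=-1.6066  x^+=-1.3758  v^+=1.6052  a^+=1.2914
step 4: x_pred=0.1146  r=1.6954  x^+=1.4574  v^+=2.6833  a^+=2.0697
step 5: x_pred=3.9258  r=-7.0758  x^+=-1.6782  v^+=3.5544  a^+=-1.1788
step 6: x_pred=0.5754  r=-2.1354  x^+=-1.1158  v^+=2.5188  a^+=-2.1592
step 7: x_pred=0.1380  r=0.3520  x^+=0.4168  v^+=0.9950  a^+=-1.9976

a_post = -1.9976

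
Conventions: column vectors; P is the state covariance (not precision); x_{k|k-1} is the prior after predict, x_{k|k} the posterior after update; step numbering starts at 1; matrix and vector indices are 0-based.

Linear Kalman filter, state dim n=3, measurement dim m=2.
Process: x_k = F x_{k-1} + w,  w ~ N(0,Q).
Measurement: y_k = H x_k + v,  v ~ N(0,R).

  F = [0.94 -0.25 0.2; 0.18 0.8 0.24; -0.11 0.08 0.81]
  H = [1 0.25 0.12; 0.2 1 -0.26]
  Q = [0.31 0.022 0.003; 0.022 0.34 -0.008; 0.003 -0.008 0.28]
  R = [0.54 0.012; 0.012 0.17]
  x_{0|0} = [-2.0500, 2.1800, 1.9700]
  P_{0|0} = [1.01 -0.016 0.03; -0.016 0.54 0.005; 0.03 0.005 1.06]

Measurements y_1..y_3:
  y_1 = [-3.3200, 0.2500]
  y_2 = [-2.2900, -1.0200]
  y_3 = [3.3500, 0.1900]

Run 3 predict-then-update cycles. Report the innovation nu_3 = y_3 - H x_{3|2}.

step 1: x^-=[-2.0780, 1.8478, 1.9956]  P^-=[1.2969 0.1328 0.0791; 0.1328 0.7793 0.2207; 0.0791 0.2207 0.9867]  S=[1.9984 0.5683; 0.5683 0.9980]  K=[0.6735 -0.0112; -0.0431 0.7745; 0.1577 -0.1098]  nu=[-1.9434, -0.6633]  x^+=[-3.3795, 1.4177, 1.7620]  P^+=[0.3988 -0.0973 -0.0913; -0.0973 0.2149 0.2471; -0.0913 0.2471 0.9447]
step 2: x^-=[-3.1787, 0.9488, 1.9124]  P^-=[0.7003 0.0239 -0.0131; 0.0239 0.6038 0.3426; -0.0131 0.3426 0.9560]  S=[1.3212 0.3202; 0.3202 0.6992]  K=[0.5348 -0.0056; -0.0187 0.7516; 0.1238 0.0741]  nu=[0.4220, -0.8358]  x^+=[-2.9484, 0.3127, 1.9027]  P^+=[0.3244 -0.0887 -0.1127; -0.0887 0.2174 0.2774; -0.1127 0.2774 0.9261]
step 3: x^-=[-2.4691, 0.1761, 1.8906]  P^-=[0.6188 0.0134 -0.0291; 0.0134 0.6142 0.3577; -0.0291 0.3577 0.9505]  S=[1.2321 0.3003; 0.3003 0.6956]  K=[0.5045 -0.0097; -0.0148 0.7595; 0.1172 0.1000]  nu=[5.5482, 0.9992]  x^+=[0.3204, 0.8532, 2.6406]  P^+=[0.3081 -0.0874 -0.1160; -0.0874 0.2194 0.2807; -0.1160 0.2807 0.9196]

innov = [5.5482, 0.9992]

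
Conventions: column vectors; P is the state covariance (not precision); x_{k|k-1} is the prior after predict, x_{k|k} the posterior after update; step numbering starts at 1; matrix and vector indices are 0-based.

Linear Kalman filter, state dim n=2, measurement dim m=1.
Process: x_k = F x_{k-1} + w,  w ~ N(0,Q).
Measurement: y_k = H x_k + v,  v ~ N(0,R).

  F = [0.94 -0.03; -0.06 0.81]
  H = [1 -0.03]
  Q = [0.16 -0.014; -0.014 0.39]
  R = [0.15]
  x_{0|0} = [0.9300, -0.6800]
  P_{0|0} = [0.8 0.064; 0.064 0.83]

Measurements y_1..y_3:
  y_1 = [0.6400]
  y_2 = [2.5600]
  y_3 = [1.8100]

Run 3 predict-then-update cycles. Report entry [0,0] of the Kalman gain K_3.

K[0,0] = 0.6190

step 1: x^-=[0.8946, -0.6066]  P^-=[0.8640 -0.0304; -0.0304 0.9312]  S=[1.0167]  K=[0.8507; -0.0574]  nu=[-0.2728]  x^+=[0.6625, -0.5909]  P^+=[0.1282 0.0192; 0.0192 0.9279]
step 2: x^-=[0.6405, -0.5184]  P^-=[0.2730 -0.0291; -0.0291 0.9974]  S=[0.4257]  K=[0.6434; -0.1387]  nu=[1.9040]  x^+=[1.8656, -0.7824]  P^+=[0.0968 0.0089; 0.0089 0.9892]
step 3: x^-=[1.7771, -0.7457]  P^-=[0.2459 -0.0367; -0.0367 1.0385]  S=[0.3990]  K=[0.6190; -0.1701]  nu=[0.0105]  x^+=[1.7836, -0.7475]  P^+=[0.0930 0.0053; 0.0053 1.0269]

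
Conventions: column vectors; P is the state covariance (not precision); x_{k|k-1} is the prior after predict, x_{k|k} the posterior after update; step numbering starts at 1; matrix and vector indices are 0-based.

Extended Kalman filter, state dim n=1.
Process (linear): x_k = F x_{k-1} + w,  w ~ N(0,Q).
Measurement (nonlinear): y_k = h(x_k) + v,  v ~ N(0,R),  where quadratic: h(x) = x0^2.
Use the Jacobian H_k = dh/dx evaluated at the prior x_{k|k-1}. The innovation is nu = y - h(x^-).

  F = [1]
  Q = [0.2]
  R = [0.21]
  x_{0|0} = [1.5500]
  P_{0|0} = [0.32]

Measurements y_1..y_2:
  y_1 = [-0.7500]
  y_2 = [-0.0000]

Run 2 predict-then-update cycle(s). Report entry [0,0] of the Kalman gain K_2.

step 1: x^-=[1.5500]  P^-=[0.5200]  H_jac=[3.1000]  S=[5.2072]  K=[0.3096]  nu=[-3.1525]  x^+=[0.5741]  P^+=[0.0210]
step 2: x^-=[0.5741]  P^-=[0.2210]  H_jac=[1.1482]  S=[0.5013]  K=[0.5061]  nu=[-0.3296]  x^+=[0.4073]  P^+=[0.0926]

K[0,0] = 0.5061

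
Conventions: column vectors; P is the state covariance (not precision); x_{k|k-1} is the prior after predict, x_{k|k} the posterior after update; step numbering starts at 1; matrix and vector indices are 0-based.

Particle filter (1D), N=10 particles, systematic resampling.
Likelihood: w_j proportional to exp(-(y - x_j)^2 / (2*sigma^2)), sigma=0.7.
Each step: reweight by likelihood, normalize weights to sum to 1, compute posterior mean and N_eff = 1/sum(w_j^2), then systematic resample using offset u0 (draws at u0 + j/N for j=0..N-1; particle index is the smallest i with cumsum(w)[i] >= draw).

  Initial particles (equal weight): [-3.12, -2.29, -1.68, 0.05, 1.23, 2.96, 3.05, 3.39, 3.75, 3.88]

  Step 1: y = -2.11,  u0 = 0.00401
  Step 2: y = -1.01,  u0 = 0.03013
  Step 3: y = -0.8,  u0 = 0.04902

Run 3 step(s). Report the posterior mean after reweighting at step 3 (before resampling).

post_mean = -1.7607

step 1: w=[0.1637, 0.4485, 0.3839, 0.0040, 0.0000, 0.0000, 0.0000, 0.0000, 0.0000, 0.0000]  mean=-2.1824  Neff=2.6646  idx=[0, 0, 1, 1, 1, 1, 1, 2, 2, 2]
step 2: w=[0.0037, 0.0037, 0.0657, 0.0657, 0.0657, 0.0657, 0.0657, 0.2213, 0.2213, 0.2213]  mean=-1.8912  Neff=5.9333  idx=[2, 3, 5, 6, 7, 7, 8, 8, 9, 9]
step 3: w=[0.0331, 0.0331, 0.0331, 0.0331, 0.1446, 0.1446, 0.1446, 0.1446, 0.1446, 0.1446]  mean=-1.7607  Neff=7.7008  idx=[1, 4, 4, 5, 6, 6, 7, 8, 8, 9]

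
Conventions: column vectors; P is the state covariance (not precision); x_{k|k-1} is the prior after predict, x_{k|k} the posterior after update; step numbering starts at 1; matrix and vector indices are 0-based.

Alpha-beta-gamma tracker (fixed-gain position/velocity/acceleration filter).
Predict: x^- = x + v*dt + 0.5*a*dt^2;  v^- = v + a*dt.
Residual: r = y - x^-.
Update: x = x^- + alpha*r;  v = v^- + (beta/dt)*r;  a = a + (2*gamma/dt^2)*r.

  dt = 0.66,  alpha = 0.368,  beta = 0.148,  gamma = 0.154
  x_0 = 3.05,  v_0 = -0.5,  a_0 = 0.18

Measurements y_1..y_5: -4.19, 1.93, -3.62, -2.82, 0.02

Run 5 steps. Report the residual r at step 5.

step 1: x_pred=2.7592  r=-6.9492  x^+=0.2019  v^+=-1.9395  a^+=-4.7336
step 2: x_pred=-2.1092  r=4.0392  x^+=-0.6227  v^+=-4.1579  a^+=-1.8776
step 3: x_pred=-3.7759  r=0.1559  x^+=-3.7185  v^+=-5.3622  a^+=-1.7674
step 4: x_pred=-7.6425  r=4.8225  x^+=-5.8678  v^+=-5.4472  a^+=1.6425
step 5: x_pred=-9.1053  r=9.1253  x^+=-5.7472  v^+=-2.3169  a^+=8.0947

resid = 9.1253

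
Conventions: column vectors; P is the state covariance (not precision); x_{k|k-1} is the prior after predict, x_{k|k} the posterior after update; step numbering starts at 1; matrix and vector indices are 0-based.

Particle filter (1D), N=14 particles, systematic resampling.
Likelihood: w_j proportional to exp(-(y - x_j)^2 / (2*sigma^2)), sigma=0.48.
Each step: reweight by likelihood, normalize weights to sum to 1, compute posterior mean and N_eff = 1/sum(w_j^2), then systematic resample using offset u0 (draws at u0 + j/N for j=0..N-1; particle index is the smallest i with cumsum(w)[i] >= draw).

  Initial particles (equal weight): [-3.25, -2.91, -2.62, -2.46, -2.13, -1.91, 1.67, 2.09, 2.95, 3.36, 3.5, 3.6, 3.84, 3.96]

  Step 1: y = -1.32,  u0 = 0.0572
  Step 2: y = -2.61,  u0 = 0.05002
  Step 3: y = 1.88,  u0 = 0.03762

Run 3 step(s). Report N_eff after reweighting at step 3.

step 1: w=[0.0004, 0.0052, 0.0319, 0.0745, 0.3009, 0.5871, 0.0000, 0.0000, 0.0000, 0.0000, 0.0000, 0.0000, 0.0000, 0.0000]  mean=-2.0455  Neff=2.2631  idx=[3, 4, 4, 4, 4, 5, 5, 5, 5, 5, 5, 5, 5, 5]
step 2: w=[0.1468, 0.0935, 0.0935, 0.0935, 0.0935, 0.0532, 0.0532, 0.0532, 0.0532, 0.0532, 0.0532, 0.0532, 0.0532, 0.0532]  mean=-2.0730  Neff=12.1887  idx=[0, 0, 1, 2, 3, 3, 4, 5, 6, 8, 9, 10, 12, 13]
step 3: w=[0.0000, 0.0000, 0.0034, 0.0034, 0.0034, 0.0034, 0.0034, 0.1404, 0.1404, 0.1404, 0.1404, 0.1404, 0.1404, 0.1404]  mean=-1.9137  Neff=7.2407  idx=[7, 7, 8, 8, 9, 9, 10, 10, 11, 11, 12, 12, 13, 13]

N_eff = 7.2407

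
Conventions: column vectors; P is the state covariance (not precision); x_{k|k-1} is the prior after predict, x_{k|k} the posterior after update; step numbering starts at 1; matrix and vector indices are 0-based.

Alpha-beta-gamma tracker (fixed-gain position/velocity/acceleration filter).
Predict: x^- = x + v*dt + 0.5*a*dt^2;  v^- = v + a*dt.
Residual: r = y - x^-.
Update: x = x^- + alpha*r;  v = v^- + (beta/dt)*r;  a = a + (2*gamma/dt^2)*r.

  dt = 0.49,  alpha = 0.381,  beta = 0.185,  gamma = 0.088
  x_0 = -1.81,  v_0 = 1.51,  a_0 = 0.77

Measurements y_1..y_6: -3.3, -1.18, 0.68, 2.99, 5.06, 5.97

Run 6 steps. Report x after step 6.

x_post = 6.2283

step 1: x_pred=-0.9777  r=-2.3223  x^+=-1.8625  v^+=1.0105  a^+=-0.9323
step 2: x_pred=-1.4793  r=0.2993  x^+=-1.3652  v^+=0.6666  a^+=-0.7130
step 3: x_pred=-1.1242  r=1.8042  x^+=-0.4368  v^+=0.9984  a^+=0.6095
step 4: x_pred=0.1256  r=2.8644  x^+=1.2170  v^+=2.3786  a^+=2.7092
step 5: x_pred=2.7077  r=2.3523  x^+=3.6039  v^+=4.5942  a^+=4.4335
step 6: x_pred=6.3873  r=-0.4173  x^+=6.2283  v^+=6.6091  a^+=4.1276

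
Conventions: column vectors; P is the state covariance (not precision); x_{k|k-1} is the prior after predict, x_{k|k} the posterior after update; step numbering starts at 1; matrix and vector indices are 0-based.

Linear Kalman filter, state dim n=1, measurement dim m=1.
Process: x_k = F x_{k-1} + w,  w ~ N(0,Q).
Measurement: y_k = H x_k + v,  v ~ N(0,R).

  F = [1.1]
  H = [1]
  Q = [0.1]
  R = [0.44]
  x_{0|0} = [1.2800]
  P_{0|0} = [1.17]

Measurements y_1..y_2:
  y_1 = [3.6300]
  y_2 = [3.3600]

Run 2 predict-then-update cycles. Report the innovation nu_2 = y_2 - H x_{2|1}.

innov = [-0.0831]

step 1: x^-=[1.4080]  P^-=[1.5157]  S=[1.9557]  K=[0.7750]  nu=[2.2220]  x^+=[3.1301]  P^+=[0.3410]
step 2: x^-=[3.4431]  P^-=[0.5126]  S=[0.9526]  K=[0.5381]  nu=[-0.0831]  x^+=[3.3984]  P^+=[0.2368]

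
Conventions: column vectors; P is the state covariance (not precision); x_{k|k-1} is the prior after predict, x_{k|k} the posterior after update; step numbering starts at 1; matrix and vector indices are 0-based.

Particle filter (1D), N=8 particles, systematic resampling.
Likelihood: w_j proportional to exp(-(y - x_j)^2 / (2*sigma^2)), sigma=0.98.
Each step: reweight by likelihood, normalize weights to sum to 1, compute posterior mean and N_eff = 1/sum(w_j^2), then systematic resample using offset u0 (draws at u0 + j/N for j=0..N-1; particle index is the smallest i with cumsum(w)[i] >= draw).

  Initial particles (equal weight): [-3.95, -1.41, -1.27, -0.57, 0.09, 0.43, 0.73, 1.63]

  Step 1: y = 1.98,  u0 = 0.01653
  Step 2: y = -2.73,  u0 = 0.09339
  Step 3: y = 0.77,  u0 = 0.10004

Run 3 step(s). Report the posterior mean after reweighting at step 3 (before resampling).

post_mean = -0.2234

step 1: w=[0.0000, 0.0014, 0.0022, 0.0182, 0.0835, 0.1536, 0.2378, 0.5033]  mean=1.0526  Neff=2.9342  idx=[3, 5, 6, 6, 7, 7, 7, 7]
step 2: w=[0.9013, 0.0565, 0.0201, 0.0201, 0.0005, 0.0005, 0.0005, 0.0005]  mean=-0.4567  Neff=1.2251  idx=[0, 0, 0, 0, 0, 0, 0, 2]
step 3: w=[0.1048, 0.1048, 0.1048, 0.1048, 0.1048, 0.1048, 0.1048, 0.2666]  mean=-0.2234  Neff=6.7606  idx=[0, 2, 3, 4, 5, 6, 7, 7]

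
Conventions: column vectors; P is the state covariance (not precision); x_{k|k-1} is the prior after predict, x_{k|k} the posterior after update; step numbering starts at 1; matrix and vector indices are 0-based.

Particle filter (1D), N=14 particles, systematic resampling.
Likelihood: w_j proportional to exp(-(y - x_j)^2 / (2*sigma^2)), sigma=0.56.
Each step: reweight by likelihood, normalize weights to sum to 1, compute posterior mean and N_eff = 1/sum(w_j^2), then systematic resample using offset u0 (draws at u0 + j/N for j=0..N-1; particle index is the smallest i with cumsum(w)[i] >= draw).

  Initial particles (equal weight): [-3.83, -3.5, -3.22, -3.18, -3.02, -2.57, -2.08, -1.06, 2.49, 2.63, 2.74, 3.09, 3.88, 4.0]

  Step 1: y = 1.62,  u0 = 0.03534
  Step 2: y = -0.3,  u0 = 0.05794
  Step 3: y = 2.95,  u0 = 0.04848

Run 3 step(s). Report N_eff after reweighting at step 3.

step 1: w=[0.0000, 0.0000, 0.0000, 0.0000, 0.0000, 0.0000, 0.0000, 0.0000, 0.4509, 0.2964, 0.2040, 0.0481, 0.0004, 0.0002]  mean=2.6122  Neff=2.9842  idx=[8, 8, 8, 8, 8, 8, 9, 9, 9, 9, 10, 10, 10, 11]
step 2: w=[0.1349, 0.1349, 0.1349, 0.1349, 0.1349, 0.1349, 0.0376, 0.0376, 0.0376, 0.0376, 0.0132, 0.0132, 0.0132, 0.0004]  mean=2.5212  Neff=8.6656  idx=[0, 0, 1, 2, 2, 3, 3, 4, 4, 5, 5, 6, 8, 12]
step 3: w=[0.0681, 0.0681, 0.0681, 0.0681, 0.0681, 0.0681, 0.0681, 0.0681, 0.0681, 0.0681, 0.0681, 0.0810, 0.0810, 0.0889]  mean=2.5349  Neff=13.8807  idx=[0, 1, 2, 3, 4, 5, 7, 8, 9, 10, 11, 12, 12, 13]

N_eff = 13.8807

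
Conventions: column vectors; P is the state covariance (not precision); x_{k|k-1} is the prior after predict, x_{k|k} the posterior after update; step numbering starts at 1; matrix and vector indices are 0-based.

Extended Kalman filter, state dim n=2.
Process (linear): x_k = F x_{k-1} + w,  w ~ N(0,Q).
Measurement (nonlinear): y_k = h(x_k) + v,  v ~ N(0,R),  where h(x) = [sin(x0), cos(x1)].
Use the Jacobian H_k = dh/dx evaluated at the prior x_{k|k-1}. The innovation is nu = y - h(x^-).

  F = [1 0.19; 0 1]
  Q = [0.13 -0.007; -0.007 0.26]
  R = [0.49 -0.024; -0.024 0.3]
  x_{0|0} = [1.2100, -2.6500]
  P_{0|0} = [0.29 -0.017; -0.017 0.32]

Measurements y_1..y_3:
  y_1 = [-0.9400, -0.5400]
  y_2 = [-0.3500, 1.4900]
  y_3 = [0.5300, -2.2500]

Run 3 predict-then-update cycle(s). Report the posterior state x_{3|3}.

step 1: x^-=[0.7065, -2.6500]  P^-=[0.4251 0.0368; 0.0368 0.5800]  H_jac=[0.7606 0.0000; 0.0000 0.4720]  S=[0.7359 -0.0108; -0.0108 0.4292]  K=[0.4401 0.0515; 0.0474 0.6390]  nu=[-1.5892, 0.3416]  x^+=[0.0247, -2.5070]  P^+=[0.2819 0.0104; 0.0104 0.4037]
step 2: x^-=[-0.4516, -2.5070]  P^-=[0.4304 0.0801; 0.0801 0.6637]  H_jac=[0.8997 0.0000; 0.0000 0.5928]  S=[0.8384 0.0187; 0.0187 0.5332]  K=[0.4603 0.0729; 0.0695 0.7354]  nu=[0.0865, 2.2953]  x^+=[-0.2446, -0.8130]  P^+=[0.2487 0.0182; 0.0182 0.3694]
step 3: x^-=[-0.3991, -0.8130]  P^-=[0.3990 0.0814; 0.0814 0.6294]  H_jac=[0.9214 0.0000; 0.0000 0.7264]  S=[0.8287 0.0305; 0.0305 0.6320]  K=[0.4409 0.0723; 0.0640 0.7202]  nu=[0.9186, -2.9373]  x^+=[-0.2064, -2.8696]  P^+=[0.2326 0.0153; 0.0153 0.2953]

x_post = [-0.2064, -2.8696]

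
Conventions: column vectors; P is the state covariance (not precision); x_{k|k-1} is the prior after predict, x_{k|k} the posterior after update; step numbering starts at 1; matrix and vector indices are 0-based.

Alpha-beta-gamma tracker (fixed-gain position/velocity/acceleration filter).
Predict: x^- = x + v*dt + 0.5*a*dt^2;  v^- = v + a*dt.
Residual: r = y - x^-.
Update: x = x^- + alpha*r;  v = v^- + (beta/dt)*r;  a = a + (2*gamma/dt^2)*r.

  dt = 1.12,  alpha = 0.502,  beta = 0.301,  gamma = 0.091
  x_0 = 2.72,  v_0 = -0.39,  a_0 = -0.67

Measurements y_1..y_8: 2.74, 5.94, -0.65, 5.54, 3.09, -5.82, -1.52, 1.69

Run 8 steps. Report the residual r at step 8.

resid = 7.0977

step 1: x_pred=1.8630  r=0.8770  x^+=2.3032  v^+=-0.9047  a^+=-0.5428
step 2: x_pred=0.9496  r=4.9904  x^+=3.4548  v^+=-0.1714  a^+=0.1813
step 3: x_pred=3.3765  r=-4.0265  x^+=1.3552  v^+=-1.0505  a^+=-0.4029
step 4: x_pred=-0.0740  r=5.6140  x^+=2.7442  v^+=0.0071  a^+=0.4116
step 5: x_pred=3.0103  r=0.0797  x^+=3.0503  v^+=0.4895  a^+=0.4232
step 6: x_pred=3.8640  r=-9.6840  x^+=-0.9974  v^+=-1.6391  a^+=-0.9818
step 7: x_pred=-3.4490  r=1.9290  x^+=-2.4806  v^+=-2.2203  a^+=-0.7020
step 8: x_pred=-5.4077  r=7.0977  x^+=-1.8446  v^+=-1.0990  a^+=0.3278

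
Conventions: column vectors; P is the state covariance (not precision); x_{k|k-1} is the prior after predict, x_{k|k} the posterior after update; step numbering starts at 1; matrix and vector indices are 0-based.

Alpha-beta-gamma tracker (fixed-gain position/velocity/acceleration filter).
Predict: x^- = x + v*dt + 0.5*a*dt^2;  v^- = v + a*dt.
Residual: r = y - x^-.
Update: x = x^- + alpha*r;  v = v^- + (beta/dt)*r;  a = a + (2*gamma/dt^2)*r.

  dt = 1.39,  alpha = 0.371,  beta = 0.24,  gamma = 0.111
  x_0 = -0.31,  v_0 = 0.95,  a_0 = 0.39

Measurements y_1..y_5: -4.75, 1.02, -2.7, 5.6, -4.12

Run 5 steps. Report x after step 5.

step 1: x_pred=1.3873  r=-6.1373  x^+=-0.8897  v^+=0.4324  a^+=-0.3152
step 2: x_pred=-0.5931  r=1.6131  x^+=0.0054  v^+=0.2728  a^+=-0.1298
step 3: x_pred=0.2592  r=-2.9592  x^+=-0.8387  v^+=-0.4186  a^+=-0.4699
step 4: x_pred=-1.8744  r=7.4744  x^+=0.8986  v^+=0.2189  a^+=0.3890
step 5: x_pred=1.5786  r=-5.6986  x^+=-0.5356  v^+=-0.2244  a^+=-0.2658

x_post = -0.5356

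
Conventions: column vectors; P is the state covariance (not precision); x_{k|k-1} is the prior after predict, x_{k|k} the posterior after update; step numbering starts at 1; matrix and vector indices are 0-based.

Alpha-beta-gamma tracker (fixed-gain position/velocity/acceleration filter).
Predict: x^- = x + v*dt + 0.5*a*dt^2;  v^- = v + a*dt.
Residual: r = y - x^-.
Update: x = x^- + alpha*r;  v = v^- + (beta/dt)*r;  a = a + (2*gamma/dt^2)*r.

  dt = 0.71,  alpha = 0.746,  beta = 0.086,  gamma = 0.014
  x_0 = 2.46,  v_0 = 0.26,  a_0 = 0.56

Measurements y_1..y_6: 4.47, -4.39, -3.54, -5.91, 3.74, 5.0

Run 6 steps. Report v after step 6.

step 1: x_pred=2.7857  r=1.6843  x^+=4.0422  v^+=0.8616  a^+=0.6536
step 2: x_pred=4.8187  r=-9.2087  x^+=-2.0510  v^+=0.2102  a^+=0.1421
step 3: x_pred=-1.8659  r=-1.6741  x^+=-3.1148  v^+=0.1083  a^+=0.0491
step 4: x_pred=-3.0255  r=-2.8845  x^+=-5.1773  v^+=-0.2062  a^+=-0.1111
step 5: x_pred=-5.3518  r=9.0918  x^+=1.4307  v^+=0.8161  a^+=0.3939
step 6: x_pred=2.1094  r=2.8906  x^+=4.2658  v^+=1.4459  a^+=0.5544

v_post = 1.4459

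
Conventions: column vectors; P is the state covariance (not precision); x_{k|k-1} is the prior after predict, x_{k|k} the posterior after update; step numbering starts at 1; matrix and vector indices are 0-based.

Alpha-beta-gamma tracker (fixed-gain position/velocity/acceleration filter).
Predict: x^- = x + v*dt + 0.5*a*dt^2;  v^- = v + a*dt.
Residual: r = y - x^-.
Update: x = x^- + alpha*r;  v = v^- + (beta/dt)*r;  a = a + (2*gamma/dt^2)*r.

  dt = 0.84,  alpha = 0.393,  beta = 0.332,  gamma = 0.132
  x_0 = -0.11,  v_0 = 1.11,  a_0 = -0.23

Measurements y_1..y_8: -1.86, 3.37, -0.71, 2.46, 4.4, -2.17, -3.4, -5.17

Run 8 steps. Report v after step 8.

v_post = -6.0719

step 1: x_pred=0.7413  r=-2.6013  x^+=-0.2810  v^+=-0.1113  a^+=-1.2033
step 2: x_pred=-0.7991  r=4.1691  x^+=0.8394  v^+=0.5257  a^+=0.3566
step 3: x_pred=1.4068  r=-2.1168  x^+=0.5749  v^+=-0.0114  a^+=-0.4354
step 4: x_pred=0.4117  r=2.0483  x^+=1.2167  v^+=0.4324  a^+=0.3310
step 5: x_pred=1.6967  r=2.7033  x^+=2.7591  v^+=1.7789  a^+=1.3424
step 6: x_pred=4.7270  r=-6.8970  x^+=2.0165  v^+=0.1806  a^+=-1.2381
step 7: x_pred=1.7313  r=-5.1313  x^+=-0.2853  v^+=-2.8875  a^+=-3.1580
step 8: x_pred=-3.8250  r=-1.3450  x^+=-4.3536  v^+=-6.0719  a^+=-3.6612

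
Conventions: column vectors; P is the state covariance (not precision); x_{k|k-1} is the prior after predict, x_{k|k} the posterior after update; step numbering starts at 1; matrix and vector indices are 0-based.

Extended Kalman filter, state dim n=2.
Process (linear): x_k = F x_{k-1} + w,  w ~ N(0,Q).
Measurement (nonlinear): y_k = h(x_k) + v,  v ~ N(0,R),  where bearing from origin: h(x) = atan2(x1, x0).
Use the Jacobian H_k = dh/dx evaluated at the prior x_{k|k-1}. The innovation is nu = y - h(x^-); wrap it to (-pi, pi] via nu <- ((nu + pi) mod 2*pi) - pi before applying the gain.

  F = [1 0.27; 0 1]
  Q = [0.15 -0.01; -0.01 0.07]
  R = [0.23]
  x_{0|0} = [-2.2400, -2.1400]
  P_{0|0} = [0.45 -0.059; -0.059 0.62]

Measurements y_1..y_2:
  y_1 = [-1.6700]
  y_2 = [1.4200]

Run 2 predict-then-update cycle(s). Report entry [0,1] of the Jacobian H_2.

step 1: x^-=[-2.8178, -2.1400]  P^-=[0.6133 0.0984; 0.0984 0.6900]  H_jac=[0.1709 -0.2251]  S=[0.2753]  K=[0.3004; -0.5030]  nu=[0.8221]  x^+=[-2.5709, -2.5535]  P^+=[0.5885 0.1400; 0.1400 0.6203]
step 2: x^-=[-3.2603, -2.5535]  P^-=[0.8593 0.2975; 0.2975 0.6903]  H_jac=[0.1489 -0.1901]  S=[0.2572]  K=[0.2776; -0.3381]  nu=[-2.3860]  x^+=[-3.9227, -1.7468]  P^+=[0.8395 0.3216; 0.3216 0.6609]

H_jac[0,1] = -0.1901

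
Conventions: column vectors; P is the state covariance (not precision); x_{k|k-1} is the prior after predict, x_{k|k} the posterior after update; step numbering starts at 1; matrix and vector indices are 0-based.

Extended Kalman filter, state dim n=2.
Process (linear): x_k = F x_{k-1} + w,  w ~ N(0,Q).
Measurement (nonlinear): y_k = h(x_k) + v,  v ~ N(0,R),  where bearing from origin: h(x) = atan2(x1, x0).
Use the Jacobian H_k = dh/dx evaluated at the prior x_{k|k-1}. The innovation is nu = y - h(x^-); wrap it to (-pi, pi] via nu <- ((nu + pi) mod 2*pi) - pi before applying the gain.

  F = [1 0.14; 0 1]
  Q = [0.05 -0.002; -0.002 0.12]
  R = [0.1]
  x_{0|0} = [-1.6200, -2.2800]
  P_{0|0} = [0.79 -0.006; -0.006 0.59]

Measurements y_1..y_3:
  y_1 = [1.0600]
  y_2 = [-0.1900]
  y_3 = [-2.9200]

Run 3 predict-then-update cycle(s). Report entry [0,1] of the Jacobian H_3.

H_jac[0,1] = -0.1168

step 1: x^-=[-1.9392, -2.2800]  P^-=[0.8499 0.0746; 0.0746 0.7100]  H_jac=[0.2545 -0.2165]  S=[0.1801]  K=[1.1113; -0.7479]  nu=[-2.9476]  x^+=[-5.2150, -0.0754]  P^+=[0.6275 0.2243; 0.2243 0.6093]
step 2: x^-=[-5.2255, -0.0754]  P^-=[0.7522 0.3076; 0.3076 0.7293]  H_jac=[0.0028 -0.1913]  S=[0.1264]  K=[-0.4493; -1.0973]  nu=[2.9372]  x^+=[-6.5451, -3.2985]  P^+=[0.7267 0.2453; 0.2453 0.5771]
step 3: x^-=[-7.0069, -3.2985]  P^-=[0.8567 0.3241; 0.3241 0.6971]  H_jac=[0.0550 -0.1168]  S=[0.1079]  K=[0.0857; -0.5893]  nu=[-0.2184]  x^+=[-7.0256, -3.1698]  P^+=[0.8559 0.3295; 0.3295 0.6596]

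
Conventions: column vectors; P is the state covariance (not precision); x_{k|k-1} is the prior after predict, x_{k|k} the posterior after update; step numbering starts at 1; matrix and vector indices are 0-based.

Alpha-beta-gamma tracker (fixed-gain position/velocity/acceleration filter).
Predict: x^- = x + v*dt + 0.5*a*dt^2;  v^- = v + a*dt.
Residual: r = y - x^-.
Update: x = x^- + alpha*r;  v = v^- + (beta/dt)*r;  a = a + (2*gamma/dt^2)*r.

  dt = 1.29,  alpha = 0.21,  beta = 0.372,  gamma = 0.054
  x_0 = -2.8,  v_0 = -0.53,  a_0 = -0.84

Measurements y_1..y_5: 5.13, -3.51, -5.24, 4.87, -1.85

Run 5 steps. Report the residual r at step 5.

resid = 0.2433

step 1: x_pred=-4.1826  r=9.3126  x^+=-2.2270  v^+=1.0719  a^+=-0.2356
step 2: x_pred=-1.0403  r=-2.4697  x^+=-1.5589  v^+=0.0558  a^+=-0.3959
step 3: x_pred=-1.8164  r=-3.4236  x^+=-2.5353  v^+=-1.4422  a^+=-0.6181
step 4: x_pred=-4.9101  r=9.7801  x^+=-2.8563  v^+=0.5807  a^+=0.0166
step 5: x_pred=-2.0933  r=0.2433  x^+=-2.0422  v^+=0.6724  a^+=0.0324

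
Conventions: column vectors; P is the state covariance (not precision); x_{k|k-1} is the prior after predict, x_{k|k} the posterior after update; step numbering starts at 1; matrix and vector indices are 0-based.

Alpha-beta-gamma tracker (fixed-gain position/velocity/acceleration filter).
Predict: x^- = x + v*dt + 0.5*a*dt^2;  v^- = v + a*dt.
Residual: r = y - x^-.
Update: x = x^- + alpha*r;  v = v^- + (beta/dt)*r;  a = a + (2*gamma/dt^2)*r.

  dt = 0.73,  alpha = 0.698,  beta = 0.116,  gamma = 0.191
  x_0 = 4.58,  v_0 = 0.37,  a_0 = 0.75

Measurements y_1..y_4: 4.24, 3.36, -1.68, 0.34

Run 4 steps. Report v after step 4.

step 1: x_pred=5.0499  r=-0.8099  x^+=4.4846  v^+=0.7888  a^+=0.1694
step 2: x_pred=5.1056  r=-1.7456  x^+=3.8872  v^+=0.6351  a^+=-1.0819
step 3: x_pred=4.0625  r=-5.7425  x^+=0.0542  v^+=-1.0672  a^+=-5.1983
step 4: x_pred=-2.1099  r=2.4499  x^+=-0.3999  v^+=-4.4726  a^+=-3.4421

v_post = -4.4726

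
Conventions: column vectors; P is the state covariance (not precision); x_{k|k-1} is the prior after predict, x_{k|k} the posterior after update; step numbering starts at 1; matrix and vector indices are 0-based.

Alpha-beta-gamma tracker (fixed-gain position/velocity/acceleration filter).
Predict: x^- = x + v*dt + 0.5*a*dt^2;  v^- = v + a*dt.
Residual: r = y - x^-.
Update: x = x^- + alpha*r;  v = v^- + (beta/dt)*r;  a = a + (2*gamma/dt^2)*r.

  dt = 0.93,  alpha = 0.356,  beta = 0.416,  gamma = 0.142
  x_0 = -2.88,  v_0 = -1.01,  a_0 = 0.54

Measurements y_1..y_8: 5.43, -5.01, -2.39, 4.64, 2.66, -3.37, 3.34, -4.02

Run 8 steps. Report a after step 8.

step 1: x_pred=-3.5858  r=9.0158  x^+=-0.3762  v^+=3.5251  a^+=3.5004
step 2: x_pred=4.4159  r=-9.4259  x^+=1.0603  v^+=2.5641  a^+=0.4053
step 3: x_pred=3.6202  r=-6.0102  x^+=1.4806  v^+=0.2527  a^+=-1.5682
step 4: x_pred=1.0374  r=3.6026  x^+=2.3199  v^+=0.4057  a^+=-0.3852
step 5: x_pred=2.5306  r=0.1294  x^+=2.5767  v^+=0.1053  a^+=-0.3428
step 6: x_pred=2.5264  r=-5.8964  x^+=0.4273  v^+=-2.8510  a^+=-2.2789
step 7: x_pred=-3.2097  r=6.5497  x^+=-0.8780  v^+=-2.0406  a^+=-0.1283
step 8: x_pred=-2.8312  r=-1.1888  x^+=-3.2544  v^+=-2.6917  a^+=-0.5186

a_post = -0.5186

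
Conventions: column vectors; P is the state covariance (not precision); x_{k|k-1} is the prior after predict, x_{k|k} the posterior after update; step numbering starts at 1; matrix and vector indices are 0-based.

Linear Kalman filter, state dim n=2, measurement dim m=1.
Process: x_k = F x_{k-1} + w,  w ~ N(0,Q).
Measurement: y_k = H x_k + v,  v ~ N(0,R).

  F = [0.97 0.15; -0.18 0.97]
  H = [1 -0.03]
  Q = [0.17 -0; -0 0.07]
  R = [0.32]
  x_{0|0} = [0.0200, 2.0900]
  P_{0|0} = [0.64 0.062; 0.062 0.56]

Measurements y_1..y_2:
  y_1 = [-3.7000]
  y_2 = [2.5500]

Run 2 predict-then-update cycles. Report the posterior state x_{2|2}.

x_post = [0.5229, 2.6899]

step 1: x^-=[0.3329, 2.0237]  P^-=[0.8028 0.0264; 0.0264 0.5960]  S=[1.1218]  K=[0.7150; 0.0076]  nu=[-3.9722]  x^+=[-2.5071, 1.9935]  P^+=[0.2294 0.0203; 0.0203 0.5959]
step 2: x^-=[-2.1328, 2.3850]  P^-=[0.4052 0.0652; 0.0652 0.6310]  S=[0.7218]  K=[0.5586; 0.0641]  nu=[4.7544]  x^+=[0.5229, 2.6899]  P^+=[0.1799 0.0394; 0.0394 0.6281]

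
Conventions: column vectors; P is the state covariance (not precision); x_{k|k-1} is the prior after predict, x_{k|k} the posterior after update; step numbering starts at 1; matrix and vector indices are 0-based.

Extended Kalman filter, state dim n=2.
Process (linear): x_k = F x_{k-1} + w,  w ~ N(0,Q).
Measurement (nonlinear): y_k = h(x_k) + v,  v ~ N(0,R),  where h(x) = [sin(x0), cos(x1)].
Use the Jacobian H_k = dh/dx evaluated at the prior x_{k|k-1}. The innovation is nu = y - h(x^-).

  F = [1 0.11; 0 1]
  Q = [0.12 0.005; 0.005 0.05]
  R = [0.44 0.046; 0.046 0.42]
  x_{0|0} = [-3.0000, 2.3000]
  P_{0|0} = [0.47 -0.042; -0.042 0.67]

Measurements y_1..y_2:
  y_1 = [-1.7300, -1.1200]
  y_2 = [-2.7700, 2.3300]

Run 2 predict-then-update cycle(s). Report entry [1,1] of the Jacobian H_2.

H_jac[1,1] = -0.5333

step 1: x^-=[-2.7470, 2.3000]  P^-=[0.5889 0.0367; 0.0367 0.7200]  H_jac=[-0.9232 0.0000; 0.0000 -0.7457]  S=[0.9418 0.0713; 0.0713 0.8204]  K=[-0.5785 0.0169; 0.0136 -0.6557]  nu=[-1.3456, -0.4537]  x^+=[-1.9763, 2.5791]  P^+=[0.2749 0.0262; 0.0262 0.3684]
step 2: x^-=[-1.6926, 2.5791]  P^-=[0.4051 0.0717; 0.0717 0.4184]  H_jac=[-0.1215 0.0000; 0.0000 -0.5333]  S=[0.4460 0.0506; 0.0506 0.5390]  K=[-0.1034 -0.0612; 0.0278 -0.4166]  nu=[-1.7774, 3.1759]  x^+=[-1.7032, 1.2067]  P^+=[0.3977 0.0571; 0.0571 0.3257]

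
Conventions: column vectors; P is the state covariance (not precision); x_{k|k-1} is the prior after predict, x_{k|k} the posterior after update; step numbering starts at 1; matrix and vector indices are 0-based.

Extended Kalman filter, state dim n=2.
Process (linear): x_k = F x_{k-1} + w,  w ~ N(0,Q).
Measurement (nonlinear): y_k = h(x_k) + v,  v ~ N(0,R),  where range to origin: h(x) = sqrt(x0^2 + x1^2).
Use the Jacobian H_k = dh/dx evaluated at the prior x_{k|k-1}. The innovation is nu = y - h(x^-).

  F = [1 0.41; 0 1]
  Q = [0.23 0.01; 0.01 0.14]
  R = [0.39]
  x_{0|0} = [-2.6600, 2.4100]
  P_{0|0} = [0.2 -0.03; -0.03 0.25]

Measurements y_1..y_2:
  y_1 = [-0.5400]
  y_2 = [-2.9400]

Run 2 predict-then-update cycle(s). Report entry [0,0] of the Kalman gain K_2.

K[0,0] = 0.0615

step 1: x^-=[-1.6719, 2.4100]  P^-=[0.4474 0.0825; 0.0825 0.3900]  H_jac=[-0.5700 0.8216]  S=[0.7214]  K=[-0.2596; 0.3790]  nu=[-3.4731]  x^+=[-0.7704, 1.0936]  P^+=[0.3988 0.1535; 0.1535 0.2864]
step 2: x^-=[-0.3220, 1.0936]  P^-=[0.8028 0.2809; 0.2809 0.4264]  H_jac=[-0.2824 0.9593]  S=[0.6942]  K=[0.0615; 0.4749]  nu=[-4.0800]  x^+=[-0.5729, -0.8440]  P^+=[0.8002 0.2606; 0.2606 0.2698]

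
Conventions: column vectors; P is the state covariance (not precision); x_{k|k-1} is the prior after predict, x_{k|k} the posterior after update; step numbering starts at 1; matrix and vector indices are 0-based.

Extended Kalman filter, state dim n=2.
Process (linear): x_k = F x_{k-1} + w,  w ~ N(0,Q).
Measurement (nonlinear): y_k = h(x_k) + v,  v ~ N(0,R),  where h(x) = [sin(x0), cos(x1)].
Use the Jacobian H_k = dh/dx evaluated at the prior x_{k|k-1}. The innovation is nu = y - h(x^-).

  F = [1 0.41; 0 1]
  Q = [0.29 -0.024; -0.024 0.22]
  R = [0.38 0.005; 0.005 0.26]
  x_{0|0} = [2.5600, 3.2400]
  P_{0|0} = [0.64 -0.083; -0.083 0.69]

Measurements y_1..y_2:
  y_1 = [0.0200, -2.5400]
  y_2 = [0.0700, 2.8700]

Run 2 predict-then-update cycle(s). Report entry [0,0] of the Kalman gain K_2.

step 1: x^-=[3.8884, 3.2400]  P^-=[0.9779 0.1759; 0.1759 0.9100]  H_jac=[-0.7339 0.0000; 0.0000 0.0982]  S=[0.9067 -0.0077; -0.0077 0.2688]  K=[-0.7912 0.0417; -0.1396 0.3286]  nu=[0.6993, -1.5448]  x^+=[3.2707, 2.6347]  P^+=[0.4094 0.0700; 0.0700 0.8626]
step 2: x^-=[4.3510, 2.6347]  P^-=[0.9018 0.3997; 0.3997 1.0826]  H_jac=[-0.3536 0.0000; 0.0000 -0.4855]  S=[0.4928 0.0736; 0.0736 0.5152]  K=[-0.6038 -0.2904; -0.1373 -1.0006]  nu=[1.0054, 3.7443]  x^+=[2.6566, -1.2499]  P^+=[0.6529 0.1617; 0.1617 0.5373]

K[0,0] = -0.6038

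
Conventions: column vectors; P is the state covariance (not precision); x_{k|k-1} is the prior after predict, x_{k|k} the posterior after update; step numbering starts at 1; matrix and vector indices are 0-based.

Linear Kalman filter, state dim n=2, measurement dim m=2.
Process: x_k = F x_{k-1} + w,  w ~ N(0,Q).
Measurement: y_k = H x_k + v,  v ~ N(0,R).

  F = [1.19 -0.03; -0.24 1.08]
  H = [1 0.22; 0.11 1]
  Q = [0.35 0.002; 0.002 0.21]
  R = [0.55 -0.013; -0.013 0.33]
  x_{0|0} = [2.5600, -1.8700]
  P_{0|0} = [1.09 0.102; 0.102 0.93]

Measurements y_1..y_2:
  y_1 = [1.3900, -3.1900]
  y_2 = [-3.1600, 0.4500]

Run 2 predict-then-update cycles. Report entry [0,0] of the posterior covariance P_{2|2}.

step 1: x^-=[3.1025, -2.6340]  P^-=[1.8871 -0.2076; -0.2076 1.3047]  S=[2.4089 0.2690; 0.2690 1.6118]  K=[0.7789 -0.1300; -0.0569 0.8048]  nu=[-1.1330, -0.8973]  x^+=[2.3366, -3.2916]  P^+=[0.4527 -0.1028; -0.1028 0.2776]
step 2: x^-=[2.8793, -4.1157]  P^-=[0.9987 -0.2692; -0.2692 0.6132]  S=[1.4599 -0.0439; -0.0439 0.8961]  K=[0.6391 -0.1465; -0.0725 0.6477]  nu=[-5.1338, 4.2490]  x^+=[-1.0241, -0.9914]  P^+=[0.3749 -0.0979; -0.0979 0.2255]

P_post[0,0] = 0.3749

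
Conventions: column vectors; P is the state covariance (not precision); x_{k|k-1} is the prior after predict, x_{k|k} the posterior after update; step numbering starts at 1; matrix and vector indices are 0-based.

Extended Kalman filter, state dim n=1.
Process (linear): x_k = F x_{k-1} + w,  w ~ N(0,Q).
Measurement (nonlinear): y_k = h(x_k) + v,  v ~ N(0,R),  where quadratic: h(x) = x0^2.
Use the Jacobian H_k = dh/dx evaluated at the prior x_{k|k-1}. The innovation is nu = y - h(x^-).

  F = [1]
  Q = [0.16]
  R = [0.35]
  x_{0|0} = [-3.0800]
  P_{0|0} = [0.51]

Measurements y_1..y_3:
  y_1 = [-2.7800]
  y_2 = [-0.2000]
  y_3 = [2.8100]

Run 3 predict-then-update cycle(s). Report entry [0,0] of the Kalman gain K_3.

K[0,0] = -0.3869

step 1: x^-=[-3.0800]  P^-=[0.6700]  H_jac=[-6.1600]  S=[25.7736]  K=[-0.1601]  nu=[-12.2664]  x^+=[-1.1157]  P^+=[0.0091]
step 2: x^-=[-1.1157]  P^-=[0.1691]  H_jac=[-2.2315]  S=[1.1920]  K=[-0.3166]  nu=[-1.4449]  x^+=[-0.6584]  P^+=[0.0497]
step 3: x^-=[-0.6584]  P^-=[0.2097]  H_jac=[-1.3167]  S=[0.7135]  K=[-0.3869]  nu=[2.3766]  x^+=[-1.5779]  P^+=[0.1028]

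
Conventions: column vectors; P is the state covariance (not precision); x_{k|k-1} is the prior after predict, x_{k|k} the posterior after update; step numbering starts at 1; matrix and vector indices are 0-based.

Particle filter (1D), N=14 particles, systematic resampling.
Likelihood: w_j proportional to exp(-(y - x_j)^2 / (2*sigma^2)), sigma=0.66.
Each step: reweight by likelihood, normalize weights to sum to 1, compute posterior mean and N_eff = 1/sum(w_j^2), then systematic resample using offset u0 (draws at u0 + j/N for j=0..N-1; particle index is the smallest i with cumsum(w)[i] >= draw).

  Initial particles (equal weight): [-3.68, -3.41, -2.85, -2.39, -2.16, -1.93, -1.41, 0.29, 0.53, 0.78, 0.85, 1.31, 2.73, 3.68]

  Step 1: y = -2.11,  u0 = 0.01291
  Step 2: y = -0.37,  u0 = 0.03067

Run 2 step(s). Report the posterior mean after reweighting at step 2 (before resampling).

post_mean = -1.6200

step 1: w=[0.0141, 0.0344, 0.1275, 0.2185, 0.2384, 0.2304, 0.1362, 0.0003, 0.0001, 0.0000, 0.0000, 0.0000, 0.0000, 0.0000]  mean=-2.2064  Neff=5.1580  idx=[0, 2, 2, 3, 3, 3, 4, 4, 4, 5, 5, 5, 6, 6]
step 2: w=[0.0000, 0.0010, 0.0010, 0.0107, 0.0107, 0.0107, 0.0292, 0.0292, 0.0292, 0.0706, 0.0706, 0.0706, 0.3333, 0.3333]  mean=-1.6200  Neff=4.1652  idx=[5, 8, 9, 10, 11, 12, 12, 12, 12, 13, 13, 13, 13, 13]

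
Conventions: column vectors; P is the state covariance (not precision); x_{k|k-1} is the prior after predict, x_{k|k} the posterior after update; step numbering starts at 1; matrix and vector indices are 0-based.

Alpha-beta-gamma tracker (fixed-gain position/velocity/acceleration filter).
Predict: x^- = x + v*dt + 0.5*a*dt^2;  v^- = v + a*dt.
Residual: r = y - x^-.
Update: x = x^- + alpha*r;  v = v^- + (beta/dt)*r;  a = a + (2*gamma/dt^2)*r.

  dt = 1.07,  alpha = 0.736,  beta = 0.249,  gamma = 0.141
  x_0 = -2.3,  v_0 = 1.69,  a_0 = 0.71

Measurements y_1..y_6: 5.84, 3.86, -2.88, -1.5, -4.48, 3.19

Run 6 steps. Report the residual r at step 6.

step 1: x_pred=-0.0853  r=5.9253  x^+=4.2757  v^+=3.8286  a^+=2.1694
step 2: x_pred=9.6142  r=-5.7542  x^+=5.3791  v^+=4.8108  a^+=0.7521
step 3: x_pred=10.9572  r=-13.8372  x^+=0.7730  v^+=2.3955  a^+=-2.6561
step 4: x_pred=1.8158  r=-3.3158  x^+=-0.6246  v^+=-1.2181  a^+=-3.4728
step 5: x_pred=-3.9160  r=-0.5640  x^+=-4.3311  v^+=-5.0653  a^+=-3.6117
step 6: x_pred=-11.8185  r=15.0085  x^+=-0.7722  v^+=-5.4372  a^+=0.0850

resid = 15.0085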